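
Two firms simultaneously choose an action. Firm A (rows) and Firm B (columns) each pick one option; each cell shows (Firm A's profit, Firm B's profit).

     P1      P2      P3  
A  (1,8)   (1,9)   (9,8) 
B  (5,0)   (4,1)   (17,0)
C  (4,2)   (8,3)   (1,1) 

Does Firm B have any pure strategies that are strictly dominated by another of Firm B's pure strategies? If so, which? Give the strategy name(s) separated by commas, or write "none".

P1, P3

P2 strictly dominates P1 — A: 9>8, B: 1>0, C: 3>2.
Nothing dominates P2: P1 at A (9>8); P3 at A (9>8).
P3: dominated, since P2 does at least as well everywhere (A: 9>8, B: 1>0, C: 3>1).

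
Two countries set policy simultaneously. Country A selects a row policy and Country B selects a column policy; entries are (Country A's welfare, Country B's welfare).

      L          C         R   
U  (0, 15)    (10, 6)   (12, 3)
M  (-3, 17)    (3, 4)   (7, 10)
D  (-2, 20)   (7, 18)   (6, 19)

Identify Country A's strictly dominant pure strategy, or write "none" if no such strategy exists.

U

U vs M: L: 0>-3, C: 10>3, R: 12>7.
U vs D: L: 0>-2, C: 10>7, R: 12>6.
U strictly beats every other strategy against every opponent action, so it is strictly dominant.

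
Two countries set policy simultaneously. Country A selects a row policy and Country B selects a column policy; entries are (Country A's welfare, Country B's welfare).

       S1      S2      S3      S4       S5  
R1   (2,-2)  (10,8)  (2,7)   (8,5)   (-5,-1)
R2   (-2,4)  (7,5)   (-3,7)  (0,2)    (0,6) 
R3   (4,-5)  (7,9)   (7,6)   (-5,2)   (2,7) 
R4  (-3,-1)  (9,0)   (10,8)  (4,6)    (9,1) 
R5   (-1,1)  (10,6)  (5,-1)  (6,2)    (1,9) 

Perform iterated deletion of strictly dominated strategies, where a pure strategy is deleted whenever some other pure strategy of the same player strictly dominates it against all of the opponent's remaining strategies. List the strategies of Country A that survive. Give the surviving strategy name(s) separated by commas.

For Country A, R5 strictly dominates R2 on the remaining columns (S1: -1>-2, S2: 10>7, S3: 5>-3, S4: 6>0, S5: 1>0); eliminate R2.
Country B's strategy S1 is strictly dominated by S2 (R1: 8>-2, R3: 9>-5, R4: 0>-1, R5: 6>1) and is removed.
For Country A, R4 strictly dominates R3 on the remaining columns (S2: 9>7, S3: 10>7, S4: 4>-5, S5: 9>2); eliminate R3.
Among the remaining strategies, none is strictly dominated by another pure strategy of the same player, so the elimination stops.
Surviving strategies — Country A: {R1, R4, R5}; Country B: {S2, S3, S4, S5}.

R1, R4, R5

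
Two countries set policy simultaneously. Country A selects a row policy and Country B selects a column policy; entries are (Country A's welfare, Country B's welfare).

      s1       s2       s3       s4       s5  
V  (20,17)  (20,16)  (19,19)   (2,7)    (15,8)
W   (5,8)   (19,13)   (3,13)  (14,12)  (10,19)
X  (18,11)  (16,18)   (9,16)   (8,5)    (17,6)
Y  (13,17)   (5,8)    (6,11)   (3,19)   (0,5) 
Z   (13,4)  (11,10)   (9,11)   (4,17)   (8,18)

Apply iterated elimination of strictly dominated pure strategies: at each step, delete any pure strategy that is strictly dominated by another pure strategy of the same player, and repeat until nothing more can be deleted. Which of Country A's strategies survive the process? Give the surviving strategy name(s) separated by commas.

Country A's strategy Y is strictly dominated by X (s1: 18>13, s2: 16>5, s3: 9>6, s4: 8>3, s5: 17>0) and is removed.
For Country B, s3 strictly dominates s1 on the remaining rows (V: 19>17, W: 13>8, X: 16>11, Z: 11>4); eliminate s1.
For Country B, s5 strictly dominates s4 on the remaining rows (V: 8>7, W: 19>12, X: 6>5, Z: 18>17); eliminate s4.
Row W is eliminated: V beats it against every remaining column (s2: 20>19, s3: 19>3, s5: 15>10).
Country A's strategy Z is strictly dominated by V (s2: 20>11, s3: 19>9, s5: 15>8) and is removed.
For Country B, s2 strictly dominates s5 on the remaining rows (V: 16>8, X: 18>6); eliminate s5.
Country A's strategy X is strictly dominated by V (s2: 20>16, s3: 19>9) and is removed.
For Country B, s3 strictly dominates s2 on the remaining rows (V: 19>16); eliminate s2.
Among the remaining strategies, none is strictly dominated by another pure strategy of the same player, so the elimination stops.
Surviving strategies — Country A: {V}; Country B: {s3}.

V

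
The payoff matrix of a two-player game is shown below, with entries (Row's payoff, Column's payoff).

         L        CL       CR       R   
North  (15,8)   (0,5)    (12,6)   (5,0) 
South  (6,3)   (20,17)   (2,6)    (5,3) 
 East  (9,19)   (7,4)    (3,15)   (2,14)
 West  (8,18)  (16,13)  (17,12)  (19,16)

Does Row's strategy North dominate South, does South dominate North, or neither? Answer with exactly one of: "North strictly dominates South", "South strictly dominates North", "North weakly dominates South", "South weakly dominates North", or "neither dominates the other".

North's payoffs vs South's, by Column's action — L: 15>6, CL: 0<20, CR: 12>2, R: 5=5.
North does better at L, CR but worse at CL; neither strategy dominates the other.

neither dominates the other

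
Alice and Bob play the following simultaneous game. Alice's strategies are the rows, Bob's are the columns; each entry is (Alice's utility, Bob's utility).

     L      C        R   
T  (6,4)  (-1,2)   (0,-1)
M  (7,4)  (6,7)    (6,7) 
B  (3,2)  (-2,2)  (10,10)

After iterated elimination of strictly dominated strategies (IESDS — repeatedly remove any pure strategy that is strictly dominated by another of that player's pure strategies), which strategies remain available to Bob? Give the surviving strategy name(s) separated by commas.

C, R

For Alice, M strictly dominates T on the remaining columns (L: 7>6, C: 6>-1, R: 6>0); eliminate T.
For Bob, R strictly dominates L on the remaining rows (M: 7>4, B: 10>2); eliminate L.
Among the remaining strategies, none is strictly dominated by another pure strategy of the same player, so the elimination stops.
Surviving strategies — Alice: {M, B}; Bob: {C, R}.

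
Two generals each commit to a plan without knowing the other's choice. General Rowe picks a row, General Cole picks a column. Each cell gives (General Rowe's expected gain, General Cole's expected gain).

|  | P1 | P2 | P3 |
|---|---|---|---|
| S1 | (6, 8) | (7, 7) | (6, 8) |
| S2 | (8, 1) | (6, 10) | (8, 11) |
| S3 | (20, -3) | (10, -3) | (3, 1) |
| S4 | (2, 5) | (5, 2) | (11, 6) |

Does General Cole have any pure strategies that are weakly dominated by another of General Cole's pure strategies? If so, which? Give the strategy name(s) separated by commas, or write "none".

P1, P2

P3 weakly dominates P1 — S1: 8=8, S2: 11>1, S3: 1>-3, S4: 6>5.
P2: dominated, since P3 does at least as well everywhere (S1: 8>7, S2: 11>10, S3: 1>-3, S4: 6>2).
P3 is not dominated — it holds its own against P1 at S2 (11>1); P2 at S1 (8>7).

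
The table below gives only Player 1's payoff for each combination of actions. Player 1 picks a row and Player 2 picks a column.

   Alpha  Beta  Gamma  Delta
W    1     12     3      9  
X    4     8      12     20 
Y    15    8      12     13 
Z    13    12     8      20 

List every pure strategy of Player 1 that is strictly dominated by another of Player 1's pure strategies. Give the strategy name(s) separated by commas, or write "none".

W is not dominated — it holds its own against X at Beta (12>8); Y at Beta (12>8); Z at Beta (12=12).
X is not dominated — it holds its own against W at Alpha (4>1); Y at Beta (8=8); Z at Gamma (12>8).
Y is not dominated — it holds its own against W at Alpha (15>1); X at Alpha (15>4); Z at Alpha (15>13).
Z: no other strategy beats it everywhere (W at Alpha (13>1); X at Alpha (13>4); Y at Beta (12>8)).

none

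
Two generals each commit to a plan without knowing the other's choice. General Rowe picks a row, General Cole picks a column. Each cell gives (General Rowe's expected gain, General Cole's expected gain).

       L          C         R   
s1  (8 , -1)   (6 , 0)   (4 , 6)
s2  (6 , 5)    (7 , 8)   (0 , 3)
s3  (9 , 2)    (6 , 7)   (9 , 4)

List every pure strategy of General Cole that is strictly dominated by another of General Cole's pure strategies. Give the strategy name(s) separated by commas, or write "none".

L

C strictly dominates L — s1: 0>-1, s2: 8>5, s3: 7>2.
C is not dominated — it holds its own against L at s1 (0>-1); R at s2 (8>3).
R is not dominated — it holds its own against L at s1 (6>-1); C at s1 (6>0).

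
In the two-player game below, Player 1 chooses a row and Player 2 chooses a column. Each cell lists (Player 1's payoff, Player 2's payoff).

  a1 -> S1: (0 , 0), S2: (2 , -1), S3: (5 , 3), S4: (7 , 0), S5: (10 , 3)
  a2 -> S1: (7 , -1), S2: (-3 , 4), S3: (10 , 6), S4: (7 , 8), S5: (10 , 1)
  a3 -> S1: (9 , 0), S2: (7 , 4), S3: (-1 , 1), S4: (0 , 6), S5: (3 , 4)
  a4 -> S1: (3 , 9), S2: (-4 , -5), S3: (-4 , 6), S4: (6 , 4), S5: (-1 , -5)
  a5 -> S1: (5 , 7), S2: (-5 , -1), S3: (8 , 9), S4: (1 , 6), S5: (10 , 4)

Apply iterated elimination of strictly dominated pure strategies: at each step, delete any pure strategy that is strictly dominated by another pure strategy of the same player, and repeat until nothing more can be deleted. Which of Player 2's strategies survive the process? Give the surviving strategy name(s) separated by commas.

S3, S4, S5

Row a4 is eliminated: a2 beats it against every remaining column (S1: 7>3, S2: -3>-4, S3: 10>-4, S4: 7>6, S5: 10>-1).
Column S1 is eliminated: S3 beats it against every remaining row (a1: 3>0, a2: 6>-1, a3: 1>0, a5: 9>7).
Column S2 is eliminated: S4 beats it against every remaining row (a1: 0>-1, a2: 8>4, a3: 6>4, a5: 6>-1).
Row a3 is eliminated: a1 beats it against every remaining column (S3: 5>-1, S4: 7>0, S5: 10>3).
Among the remaining strategies, none is strictly dominated by another pure strategy of the same player, so the elimination stops.
Surviving strategies — Player 1: {a1, a2, a5}; Player 2: {S3, S4, S5}.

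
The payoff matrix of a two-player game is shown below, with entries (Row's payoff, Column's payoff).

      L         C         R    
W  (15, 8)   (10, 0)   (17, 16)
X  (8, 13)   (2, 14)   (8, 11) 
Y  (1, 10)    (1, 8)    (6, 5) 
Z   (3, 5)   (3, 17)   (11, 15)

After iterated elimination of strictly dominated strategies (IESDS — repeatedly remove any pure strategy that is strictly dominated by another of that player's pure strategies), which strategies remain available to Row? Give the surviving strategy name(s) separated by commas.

W

Row's strategy X is strictly dominated by W (L: 15>8, C: 10>2, R: 17>8) and is removed.
For Row, W strictly dominates Y on the remaining columns (L: 15>1, C: 10>1, R: 17>6); eliminate Y.
For Row, W strictly dominates Z on the remaining columns (L: 15>3, C: 10>3, R: 17>11); eliminate Z.
For Column, R strictly dominates L on the remaining rows (W: 16>8); eliminate L.
Column C is eliminated: R beats it against every remaining row (W: 16>0).
Among the remaining strategies, none is strictly dominated by another pure strategy of the same player, so the elimination stops.
Surviving strategies — Row: {W}; Column: {R}.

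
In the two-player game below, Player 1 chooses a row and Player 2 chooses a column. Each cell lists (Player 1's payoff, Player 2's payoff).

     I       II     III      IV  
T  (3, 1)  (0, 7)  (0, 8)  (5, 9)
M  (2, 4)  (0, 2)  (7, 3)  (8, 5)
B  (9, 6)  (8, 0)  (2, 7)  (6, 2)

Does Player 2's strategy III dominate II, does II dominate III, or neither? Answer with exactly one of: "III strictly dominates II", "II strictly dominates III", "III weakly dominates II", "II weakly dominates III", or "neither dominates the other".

III's payoffs vs II's, by Player 1's action — T: 8>7, M: 3>2, B: 7>0.
Every comparison favours III, so III strictly dominates II.

III strictly dominates II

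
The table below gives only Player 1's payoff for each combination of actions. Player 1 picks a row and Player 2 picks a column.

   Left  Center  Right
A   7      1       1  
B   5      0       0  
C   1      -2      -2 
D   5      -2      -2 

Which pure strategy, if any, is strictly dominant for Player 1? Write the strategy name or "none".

A

A vs B: Left: 7>5, Center: 1>0, Right: 1>0.
A vs C: Left: 7>1, Center: 1>-2, Right: 1>-2.
A vs D: Left: 7>5, Center: 1>-2, Right: 1>-2.
A strictly beats every other strategy against every opponent action, so it is strictly dominant.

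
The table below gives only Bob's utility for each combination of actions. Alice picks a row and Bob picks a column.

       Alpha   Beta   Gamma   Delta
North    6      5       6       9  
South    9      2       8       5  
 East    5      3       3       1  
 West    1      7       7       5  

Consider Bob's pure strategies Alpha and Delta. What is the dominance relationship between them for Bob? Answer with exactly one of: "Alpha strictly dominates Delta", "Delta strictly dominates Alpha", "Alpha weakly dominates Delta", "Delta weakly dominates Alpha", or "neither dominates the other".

neither dominates the other

Alpha's payoffs vs Delta's, by Alice's action — North: 6<9, South: 9>5, East: 5>1, West: 1<5.
Alpha does better at South, East but worse at North, West; neither strategy dominates the other.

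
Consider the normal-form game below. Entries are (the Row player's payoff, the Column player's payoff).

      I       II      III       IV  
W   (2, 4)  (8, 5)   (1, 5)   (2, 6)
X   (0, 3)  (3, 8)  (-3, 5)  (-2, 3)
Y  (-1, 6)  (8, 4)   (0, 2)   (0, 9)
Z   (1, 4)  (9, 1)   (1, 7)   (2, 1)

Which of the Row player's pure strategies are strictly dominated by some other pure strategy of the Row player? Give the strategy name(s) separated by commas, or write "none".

X, Y

W: no other strategy beats it everywhere (X at I (2>0); Y at I (2>-1); Z at I (2>1)).
W strictly dominates X — I: 2>0, II: 8>3, III: 1>-3, IV: 2>-2.
Y is strictly dominated by Z (I: 1>-1, II: 9>8, III: 1>0, IV: 2>0).
Nothing dominates Z: W at II (9>8); X at I (1>0); Y at I (1>-1).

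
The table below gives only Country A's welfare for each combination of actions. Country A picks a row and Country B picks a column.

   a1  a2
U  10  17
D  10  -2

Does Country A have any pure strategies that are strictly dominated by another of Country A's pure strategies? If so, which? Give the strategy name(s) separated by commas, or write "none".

U: no other strategy beats it everywhere (D at a1 (10=10)).
D is not dominated — it holds its own against U at a1 (10=10).

none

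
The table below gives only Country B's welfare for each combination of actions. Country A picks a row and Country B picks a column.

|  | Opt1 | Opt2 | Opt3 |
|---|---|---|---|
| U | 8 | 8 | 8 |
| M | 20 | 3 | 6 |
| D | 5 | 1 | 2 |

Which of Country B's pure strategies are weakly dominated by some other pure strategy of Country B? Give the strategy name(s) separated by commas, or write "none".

Opt2, Opt3

Opt1: no other strategy beats it everywhere (Opt2 at M (20>3); Opt3 at M (20>6)).
Opt1 weakly dominates Opt2 — U: 8=8, M: 20>3, D: 5>1.
Opt1 weakly dominates Opt3 — U: 8=8, M: 20>6, D: 5>2.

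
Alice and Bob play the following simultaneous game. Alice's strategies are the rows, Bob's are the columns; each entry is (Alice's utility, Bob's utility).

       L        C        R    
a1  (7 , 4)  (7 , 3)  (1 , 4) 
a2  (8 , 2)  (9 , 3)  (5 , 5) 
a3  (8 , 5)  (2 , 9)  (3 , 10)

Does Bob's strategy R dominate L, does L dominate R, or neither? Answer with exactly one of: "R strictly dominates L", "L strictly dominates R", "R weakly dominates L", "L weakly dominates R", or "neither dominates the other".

R weakly dominates L

R's payoffs vs L's, by Alice's action — a1: 4=4, a2: 5>2, a3: 10>5.
R is at least as good everywhere and strictly better somewhere (tied only at a1), so R weakly but not strictly dominates L.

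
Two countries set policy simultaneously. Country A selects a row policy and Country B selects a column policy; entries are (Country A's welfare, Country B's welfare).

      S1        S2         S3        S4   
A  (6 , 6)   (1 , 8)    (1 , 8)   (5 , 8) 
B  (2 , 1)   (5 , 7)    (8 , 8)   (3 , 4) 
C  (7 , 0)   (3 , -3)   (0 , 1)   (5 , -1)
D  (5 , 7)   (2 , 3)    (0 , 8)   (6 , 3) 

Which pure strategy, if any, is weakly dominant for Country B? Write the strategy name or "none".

S3 vs S1: A: 8>6, B: 8>1, C: 1>0, D: 8>7.
S3 vs S2: A: 8=8, B: 8>7, C: 1>-3, D: 8>3.
S3 vs S4: A: 8=8, B: 8>4, C: 1>-1, D: 8>3.
S3 is at least as good as every other strategy against every opponent action, so it is weakly dominant.

S3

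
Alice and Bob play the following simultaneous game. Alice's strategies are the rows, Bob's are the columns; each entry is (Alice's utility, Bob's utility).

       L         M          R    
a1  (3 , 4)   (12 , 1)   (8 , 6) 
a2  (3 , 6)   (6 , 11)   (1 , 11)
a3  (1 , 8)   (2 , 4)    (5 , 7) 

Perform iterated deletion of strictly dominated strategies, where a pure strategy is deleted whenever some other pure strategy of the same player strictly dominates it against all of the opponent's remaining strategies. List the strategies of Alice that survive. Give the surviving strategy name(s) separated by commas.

Alice's strategy a3 is strictly dominated by a1 (L: 3>1, M: 12>2, R: 8>5) and is removed.
Column L is eliminated: R beats it against every remaining row (a1: 6>4, a2: 11>6).
For Alice, a1 strictly dominates a2 on the remaining columns (M: 12>6, R: 8>1); eliminate a2.
Column M is eliminated: R beats it against every remaining row (a1: 6>1).
Among the remaining strategies, none is strictly dominated by another pure strategy of the same player, so the elimination stops.
Surviving strategies — Alice: {a1}; Bob: {R}.

a1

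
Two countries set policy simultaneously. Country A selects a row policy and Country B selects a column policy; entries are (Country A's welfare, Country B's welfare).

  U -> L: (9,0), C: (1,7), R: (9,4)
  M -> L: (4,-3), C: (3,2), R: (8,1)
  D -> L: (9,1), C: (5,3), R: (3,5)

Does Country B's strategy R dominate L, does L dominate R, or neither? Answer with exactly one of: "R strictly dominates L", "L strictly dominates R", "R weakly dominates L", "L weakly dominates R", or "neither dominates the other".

R strictly dominates L

R's payoffs vs L's, by Country A's action — U: 4>0, M: 1>-3, D: 5>1.
Every comparison favours R, so R strictly dominates L.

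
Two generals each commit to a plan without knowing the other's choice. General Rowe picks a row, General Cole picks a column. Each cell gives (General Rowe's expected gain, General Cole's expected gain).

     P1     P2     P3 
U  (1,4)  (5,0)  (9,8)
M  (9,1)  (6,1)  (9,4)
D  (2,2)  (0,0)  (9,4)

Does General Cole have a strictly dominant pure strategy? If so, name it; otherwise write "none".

P3 vs P1: U: 8>4, M: 4>1, D: 4>2.
P3 vs P2: U: 8>0, M: 4>1, D: 4>0.
P3 strictly beats every other strategy against every opponent action, so it is strictly dominant.

P3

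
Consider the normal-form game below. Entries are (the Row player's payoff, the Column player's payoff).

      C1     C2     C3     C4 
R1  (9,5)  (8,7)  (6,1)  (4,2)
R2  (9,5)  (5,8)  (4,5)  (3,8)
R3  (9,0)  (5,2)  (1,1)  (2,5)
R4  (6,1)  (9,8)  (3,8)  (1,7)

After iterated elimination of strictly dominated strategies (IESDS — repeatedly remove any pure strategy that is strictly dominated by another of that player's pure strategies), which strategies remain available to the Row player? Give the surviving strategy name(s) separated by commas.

For the Column player, C2 strictly dominates C1 on the remaining rows (R1: 7>5, R2: 8>5, R3: 2>0, R4: 8>1); eliminate C1.
For the Row player, R1 strictly dominates R2 on the remaining columns (C2: 8>5, C3: 6>4, C4: 4>3); eliminate R2.
For the Row player, R1 strictly dominates R3 on the remaining columns (C2: 8>5, C3: 6>1, C4: 4>2); eliminate R3.
For the Column player, C2 strictly dominates C4 on the remaining rows (R1: 7>2, R4: 8>7); eliminate C4.
Among the remaining strategies, none is strictly dominated by another pure strategy of the same player, so the elimination stops.
Surviving strategies — the Row player: {R1, R4}; the Column player: {C2, C3}.

R1, R4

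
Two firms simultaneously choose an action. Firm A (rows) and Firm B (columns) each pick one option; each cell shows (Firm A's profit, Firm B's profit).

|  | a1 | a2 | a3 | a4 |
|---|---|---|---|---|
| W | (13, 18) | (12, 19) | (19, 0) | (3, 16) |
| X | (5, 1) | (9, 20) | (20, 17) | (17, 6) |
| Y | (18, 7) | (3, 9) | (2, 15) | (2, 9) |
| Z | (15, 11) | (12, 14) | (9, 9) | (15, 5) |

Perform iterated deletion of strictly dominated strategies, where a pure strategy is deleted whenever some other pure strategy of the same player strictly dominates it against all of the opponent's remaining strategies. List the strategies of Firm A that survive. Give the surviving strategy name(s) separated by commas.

W, Z

For Firm B, a2 strictly dominates a1 on the remaining rows (W: 19>18, X: 20>1, Y: 9>7, Z: 14>11); eliminate a1.
Firm A's strategy Y is strictly dominated by W (a2: 12>3, a3: 19>2, a4: 3>2) and is removed.
Firm B's strategy a3 is strictly dominated by a2 (W: 19>0, X: 20>17, Z: 14>9) and is removed.
For Firm B, a2 strictly dominates a4 on the remaining rows (W: 19>16, X: 20>6, Z: 14>5); eliminate a4.
Row X is eliminated: W beats it against every remaining column (a2: 12>9).
Among the remaining strategies, none is strictly dominated by another pure strategy of the same player, so the elimination stops.
Surviving strategies — Firm A: {W, Z}; Firm B: {a2}.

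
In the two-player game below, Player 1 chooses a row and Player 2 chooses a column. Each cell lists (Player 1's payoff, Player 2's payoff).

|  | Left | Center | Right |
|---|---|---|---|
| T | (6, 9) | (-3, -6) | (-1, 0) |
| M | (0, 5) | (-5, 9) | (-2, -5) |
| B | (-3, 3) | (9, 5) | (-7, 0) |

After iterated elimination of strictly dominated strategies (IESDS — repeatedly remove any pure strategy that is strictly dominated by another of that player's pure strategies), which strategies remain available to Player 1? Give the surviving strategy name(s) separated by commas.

T, B

Player 1's strategy M is strictly dominated by T (Left: 6>0, Center: -3>-5, Right: -1>-2) and is removed.
For Player 2, Left strictly dominates Right on the remaining rows (T: 9>0, B: 3>0); eliminate Right.
Among the remaining strategies, none is strictly dominated by another pure strategy of the same player, so the elimination stops.
Surviving strategies — Player 1: {T, B}; Player 2: {Left, Center}.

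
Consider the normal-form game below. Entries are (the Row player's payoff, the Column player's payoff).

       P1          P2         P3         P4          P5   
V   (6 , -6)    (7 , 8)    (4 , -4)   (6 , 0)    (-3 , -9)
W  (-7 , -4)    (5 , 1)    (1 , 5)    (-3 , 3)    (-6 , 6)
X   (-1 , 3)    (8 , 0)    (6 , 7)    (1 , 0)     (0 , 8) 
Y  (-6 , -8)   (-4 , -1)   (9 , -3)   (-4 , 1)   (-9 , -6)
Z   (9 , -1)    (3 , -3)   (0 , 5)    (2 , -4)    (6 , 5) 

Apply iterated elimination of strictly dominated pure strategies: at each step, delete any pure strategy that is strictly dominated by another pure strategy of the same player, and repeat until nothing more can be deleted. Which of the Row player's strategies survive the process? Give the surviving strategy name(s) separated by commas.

V, X, Y, Z

The Row player's strategy W is strictly dominated by V (P1: 6>-7, P2: 7>5, P3: 4>1, P4: 6>-3, P5: -3>-6) and is removed.
Column P1 is eliminated: P3 beats it against every remaining row (V: -4>-6, X: 7>3, Y: -3>-8, Z: 5>-1).
Among the remaining strategies, none is strictly dominated by another pure strategy of the same player, so the elimination stops.
Surviving strategies — the Row player: {V, X, Y, Z}; the Column player: {P2, P3, P4, P5}.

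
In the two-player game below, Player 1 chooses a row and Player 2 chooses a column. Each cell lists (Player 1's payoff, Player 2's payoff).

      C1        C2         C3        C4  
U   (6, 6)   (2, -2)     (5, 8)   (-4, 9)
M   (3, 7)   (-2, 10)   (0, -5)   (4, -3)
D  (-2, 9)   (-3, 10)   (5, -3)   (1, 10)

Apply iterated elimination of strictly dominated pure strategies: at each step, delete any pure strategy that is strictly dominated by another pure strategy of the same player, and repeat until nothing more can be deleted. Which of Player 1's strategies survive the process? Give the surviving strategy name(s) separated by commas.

For Player 2, C4 strictly dominates C3 on the remaining rows (U: 9>8, M: -3>-5, D: 10>-3); eliminate C3.
Row D is eliminated: M beats it against every remaining column (C1: 3>-2, C2: -2>-3, C4: 4>1).
Among the remaining strategies, none is strictly dominated by another pure strategy of the same player, so the elimination stops.
Surviving strategies — Player 1: {U, M}; Player 2: {C1, C2, C4}.

U, M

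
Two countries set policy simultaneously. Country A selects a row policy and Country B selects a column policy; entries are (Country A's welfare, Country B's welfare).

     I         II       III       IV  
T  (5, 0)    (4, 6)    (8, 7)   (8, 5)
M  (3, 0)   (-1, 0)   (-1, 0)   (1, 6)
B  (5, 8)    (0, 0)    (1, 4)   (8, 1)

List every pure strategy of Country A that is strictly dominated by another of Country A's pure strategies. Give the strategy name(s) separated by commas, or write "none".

T: no other strategy beats it everywhere (M at I (5>3); B at I (5=5)).
M: dominated, since T does at least as well everywhere (I: 5>3, II: 4>-1, III: 8>-1, IV: 8>1).
Nothing dominates B: T at I (5=5); M at I (5>3).

M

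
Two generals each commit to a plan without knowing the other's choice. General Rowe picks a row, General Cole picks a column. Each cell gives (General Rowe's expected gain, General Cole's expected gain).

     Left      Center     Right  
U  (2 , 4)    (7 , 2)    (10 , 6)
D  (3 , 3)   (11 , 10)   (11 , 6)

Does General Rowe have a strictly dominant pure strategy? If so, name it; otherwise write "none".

D vs U: Left: 3>2, Center: 11>7, Right: 11>10.
D strictly beats every other strategy against every opponent action, so it is strictly dominant.

D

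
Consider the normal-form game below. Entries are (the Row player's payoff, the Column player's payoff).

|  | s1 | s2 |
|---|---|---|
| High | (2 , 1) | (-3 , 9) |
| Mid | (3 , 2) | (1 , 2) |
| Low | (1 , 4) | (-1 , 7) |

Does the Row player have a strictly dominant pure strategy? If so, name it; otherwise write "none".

Mid vs High: s1: 3>2, s2: 1>-3.
Mid vs Low: s1: 3>1, s2: 1>-1.
Mid strictly beats every other strategy against every opponent action, so it is strictly dominant.

Mid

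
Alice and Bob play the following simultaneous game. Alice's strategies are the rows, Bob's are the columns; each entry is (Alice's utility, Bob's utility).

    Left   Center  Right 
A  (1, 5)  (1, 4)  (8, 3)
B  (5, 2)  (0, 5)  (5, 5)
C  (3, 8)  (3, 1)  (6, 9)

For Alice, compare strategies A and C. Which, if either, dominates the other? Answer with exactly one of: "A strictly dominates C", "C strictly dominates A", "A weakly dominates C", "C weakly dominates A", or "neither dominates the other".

A's payoffs vs C's, by Bob's action — Left: 1<3, Center: 1<3, Right: 8>6.
A does better at Right but worse at Left, Center; neither strategy dominates the other.

neither dominates the other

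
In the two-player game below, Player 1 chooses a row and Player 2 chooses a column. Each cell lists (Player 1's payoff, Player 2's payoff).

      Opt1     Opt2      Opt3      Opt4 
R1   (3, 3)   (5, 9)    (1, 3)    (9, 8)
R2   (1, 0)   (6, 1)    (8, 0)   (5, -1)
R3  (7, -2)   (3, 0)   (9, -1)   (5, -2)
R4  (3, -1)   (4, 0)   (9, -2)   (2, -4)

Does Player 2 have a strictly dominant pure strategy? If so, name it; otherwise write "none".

Opt2

Opt2 vs Opt1: R1: 9>3, R2: 1>0, R3: 0>-2, R4: 0>-1.
Opt2 vs Opt3: R1: 9>3, R2: 1>0, R3: 0>-1, R4: 0>-2.
Opt2 vs Opt4: R1: 9>8, R2: 1>-1, R3: 0>-2, R4: 0>-4.
Opt2 strictly beats every other strategy against every opponent action, so it is strictly dominant.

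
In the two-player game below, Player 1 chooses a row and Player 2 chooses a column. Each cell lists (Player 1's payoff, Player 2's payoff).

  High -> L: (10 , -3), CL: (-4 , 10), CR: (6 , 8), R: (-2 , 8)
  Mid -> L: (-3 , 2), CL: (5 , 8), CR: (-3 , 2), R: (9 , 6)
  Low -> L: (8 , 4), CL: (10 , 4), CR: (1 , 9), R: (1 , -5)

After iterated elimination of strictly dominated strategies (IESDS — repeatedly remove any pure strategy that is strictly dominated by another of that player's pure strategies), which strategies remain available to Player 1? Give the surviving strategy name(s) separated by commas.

High, Low

Player 2's strategy R is strictly dominated by CL (High: 10>8, Mid: 8>6, Low: 4>-5) and is removed.
Player 1's strategy Mid is strictly dominated by Low (L: 8>-3, CL: 10>5, CR: 1>-3) and is removed.
Player 2's strategy L is strictly dominated by CR (High: 8>-3, Low: 9>4) and is removed.
Among the remaining strategies, none is strictly dominated by another pure strategy of the same player, so the elimination stops.
Surviving strategies — Player 1: {High, Low}; Player 2: {CL, CR}.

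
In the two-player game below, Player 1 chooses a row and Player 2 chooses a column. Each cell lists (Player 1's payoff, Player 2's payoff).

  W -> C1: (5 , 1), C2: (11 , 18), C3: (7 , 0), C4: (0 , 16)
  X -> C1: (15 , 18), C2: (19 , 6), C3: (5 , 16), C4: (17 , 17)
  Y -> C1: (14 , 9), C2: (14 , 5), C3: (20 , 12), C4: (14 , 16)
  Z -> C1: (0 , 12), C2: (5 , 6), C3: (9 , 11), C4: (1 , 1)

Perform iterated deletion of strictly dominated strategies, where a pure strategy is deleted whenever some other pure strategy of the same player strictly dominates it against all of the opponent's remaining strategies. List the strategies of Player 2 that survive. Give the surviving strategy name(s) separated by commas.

C1

Row W is eliminated: Y beats it against every remaining column (C1: 14>5, C2: 14>11, C3: 20>7, C4: 14>0).
Player 1's strategy Z is strictly dominated by Y (C1: 14>0, C2: 14>5, C3: 20>9, C4: 14>1) and is removed.
Column C2 is eliminated: C1 beats it against every remaining row (X: 18>6, Y: 9>5).
Column C3 is eliminated: C4 beats it against every remaining row (X: 17>16, Y: 16>12).
Row Y is eliminated: X beats it against every remaining column (C1: 15>14, C4: 17>14).
For Player 2, C1 strictly dominates C4 on the remaining rows (X: 18>17); eliminate C4.
Among the remaining strategies, none is strictly dominated by another pure strategy of the same player, so the elimination stops.
Surviving strategies — Player 1: {X}; Player 2: {C1}.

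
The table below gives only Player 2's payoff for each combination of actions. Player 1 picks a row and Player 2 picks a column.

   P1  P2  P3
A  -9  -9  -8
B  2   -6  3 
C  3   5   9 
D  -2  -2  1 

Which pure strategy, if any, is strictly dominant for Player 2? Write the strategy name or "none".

P3

P3 vs P1: A: -8>-9, B: 3>2, C: 9>3, D: 1>-2.
P3 vs P2: A: -8>-9, B: 3>-6, C: 9>5, D: 1>-2.
P3 strictly beats every other strategy against every opponent action, so it is strictly dominant.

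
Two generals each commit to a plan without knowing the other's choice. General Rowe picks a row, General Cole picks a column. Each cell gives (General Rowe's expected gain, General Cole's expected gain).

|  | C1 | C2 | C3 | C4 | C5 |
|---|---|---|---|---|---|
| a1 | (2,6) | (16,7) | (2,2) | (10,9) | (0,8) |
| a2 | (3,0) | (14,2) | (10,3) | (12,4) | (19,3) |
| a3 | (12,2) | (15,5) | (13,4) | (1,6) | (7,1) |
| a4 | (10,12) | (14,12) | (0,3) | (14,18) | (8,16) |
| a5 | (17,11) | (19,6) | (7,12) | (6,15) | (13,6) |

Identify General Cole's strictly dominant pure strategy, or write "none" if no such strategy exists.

C4

C4 vs C1: a1: 9>6, a2: 4>0, a3: 6>2, a4: 18>12, a5: 15>11.
C4 vs C2: a1: 9>7, a2: 4>2, a3: 6>5, a4: 18>12, a5: 15>6.
C4 vs C3: a1: 9>2, a2: 4>3, a3: 6>4, a4: 18>3, a5: 15>12.
C4 vs C5: a1: 9>8, a2: 4>3, a3: 6>1, a4: 18>16, a5: 15>6.
C4 strictly beats every other strategy against every opponent action, so it is strictly dominant.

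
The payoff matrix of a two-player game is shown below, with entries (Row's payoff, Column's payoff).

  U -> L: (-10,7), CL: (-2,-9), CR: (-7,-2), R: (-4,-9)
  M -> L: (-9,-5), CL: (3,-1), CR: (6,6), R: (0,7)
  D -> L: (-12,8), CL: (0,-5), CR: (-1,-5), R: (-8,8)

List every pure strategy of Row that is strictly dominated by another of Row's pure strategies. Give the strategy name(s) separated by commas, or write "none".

U: dominated, since M does at least as well everywhere (L: -9>-10, CL: 3>-2, CR: 6>-7, R: 0>-4).
M is not dominated — it holds its own against U at L (-9>-10); D at L (-9>-12).
D is strictly dominated by M (L: -9>-12, CL: 3>0, CR: 6>-1, R: 0>-8).

U, D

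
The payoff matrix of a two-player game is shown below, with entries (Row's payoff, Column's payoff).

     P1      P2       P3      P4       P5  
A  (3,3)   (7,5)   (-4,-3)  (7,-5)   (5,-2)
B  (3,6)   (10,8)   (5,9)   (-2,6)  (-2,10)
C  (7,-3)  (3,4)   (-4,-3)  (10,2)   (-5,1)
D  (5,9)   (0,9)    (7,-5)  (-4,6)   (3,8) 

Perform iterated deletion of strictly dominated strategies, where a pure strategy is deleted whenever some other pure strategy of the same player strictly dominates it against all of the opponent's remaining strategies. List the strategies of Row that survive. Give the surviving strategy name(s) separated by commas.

Column's strategy P3 is strictly dominated by P5 (A: -2>-3, B: 10>9, C: 1>-3, D: 8>-5) and is removed.
For Column, P2 strictly dominates P4 on the remaining rows (A: 5>-5, B: 8>6, C: 4>2, D: 9>6); eliminate P4.
Among the remaining strategies, none is strictly dominated by another pure strategy of the same player, so the elimination stops.
Surviving strategies — Row: {A, B, C, D}; Column: {P1, P2, P5}.

A, B, C, D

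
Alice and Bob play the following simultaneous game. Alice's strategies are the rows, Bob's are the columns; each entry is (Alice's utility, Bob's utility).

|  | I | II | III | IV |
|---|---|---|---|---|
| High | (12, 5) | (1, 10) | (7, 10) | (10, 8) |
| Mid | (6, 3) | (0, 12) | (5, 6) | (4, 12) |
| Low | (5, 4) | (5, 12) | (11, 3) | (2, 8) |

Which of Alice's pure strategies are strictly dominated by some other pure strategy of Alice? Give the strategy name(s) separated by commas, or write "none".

Nothing dominates High: Mid at I (12>6); Low at I (12>5).
High strictly dominates Mid — I: 12>6, II: 1>0, III: 7>5, IV: 10>4.
Nothing dominates Low: High at II (5>1); Mid at II (5>0).

Mid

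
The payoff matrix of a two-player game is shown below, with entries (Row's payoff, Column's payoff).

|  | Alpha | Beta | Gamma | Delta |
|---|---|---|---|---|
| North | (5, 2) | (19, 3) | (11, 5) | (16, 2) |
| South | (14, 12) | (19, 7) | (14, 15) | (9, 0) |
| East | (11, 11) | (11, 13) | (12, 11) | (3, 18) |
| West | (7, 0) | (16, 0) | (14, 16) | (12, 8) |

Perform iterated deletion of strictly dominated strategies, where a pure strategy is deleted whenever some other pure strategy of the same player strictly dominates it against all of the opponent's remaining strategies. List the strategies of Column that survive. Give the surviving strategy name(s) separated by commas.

Gamma

For Row, South strictly dominates East on the remaining columns (Alpha: 14>11, Beta: 19>11, Gamma: 14>12, Delta: 9>3); eliminate East.
For Column, Gamma strictly dominates Alpha on the remaining rows (North: 5>2, South: 15>12, West: 16>0); eliminate Alpha.
For Column, Gamma strictly dominates Beta on the remaining rows (North: 5>3, South: 15>7, West: 16>0); eliminate Beta.
Column Delta is eliminated: Gamma beats it against every remaining row (North: 5>2, South: 15>0, West: 16>8).
Row's strategy North is strictly dominated by South (Gamma: 14>11) and is removed.
Among the remaining strategies, none is strictly dominated by another pure strategy of the same player, so the elimination stops.
Surviving strategies — Row: {South, West}; Column: {Gamma}.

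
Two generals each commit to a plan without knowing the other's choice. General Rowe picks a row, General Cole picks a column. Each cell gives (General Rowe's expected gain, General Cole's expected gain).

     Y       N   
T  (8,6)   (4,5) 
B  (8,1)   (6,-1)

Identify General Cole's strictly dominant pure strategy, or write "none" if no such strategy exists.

Y vs N: T: 6>5, B: 1>-1.
Y strictly beats every other strategy against every opponent action, so it is strictly dominant.

Y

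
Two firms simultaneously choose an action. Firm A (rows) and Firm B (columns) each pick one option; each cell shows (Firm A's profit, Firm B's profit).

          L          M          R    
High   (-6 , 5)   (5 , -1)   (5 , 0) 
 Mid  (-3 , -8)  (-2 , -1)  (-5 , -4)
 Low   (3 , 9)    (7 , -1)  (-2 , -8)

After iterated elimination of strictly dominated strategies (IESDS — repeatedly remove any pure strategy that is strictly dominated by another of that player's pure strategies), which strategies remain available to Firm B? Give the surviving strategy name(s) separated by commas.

Firm A's strategy Mid is strictly dominated by Low (L: 3>-3, M: 7>-2, R: -2>-5) and is removed.
Column M is eliminated: L beats it against every remaining row (High: 5>-1, Low: 9>-1).
Firm B's strategy R is strictly dominated by L (High: 5>0, Low: 9>-8) and is removed.
Row High is eliminated: Low beats it against every remaining column (L: 3>-6).
Among the remaining strategies, none is strictly dominated by another pure strategy of the same player, so the elimination stops.
Surviving strategies — Firm A: {Low}; Firm B: {L}.

L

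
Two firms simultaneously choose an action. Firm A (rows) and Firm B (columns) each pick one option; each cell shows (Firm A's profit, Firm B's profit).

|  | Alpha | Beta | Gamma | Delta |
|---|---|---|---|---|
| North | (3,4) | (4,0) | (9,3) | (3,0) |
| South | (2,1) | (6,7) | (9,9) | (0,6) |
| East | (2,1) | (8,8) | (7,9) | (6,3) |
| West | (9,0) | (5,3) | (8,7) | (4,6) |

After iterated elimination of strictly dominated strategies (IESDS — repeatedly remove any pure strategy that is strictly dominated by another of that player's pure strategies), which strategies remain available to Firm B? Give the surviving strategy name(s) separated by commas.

Alpha, Gamma

Firm B's strategy Beta is strictly dominated by Gamma (North: 3>0, South: 9>7, East: 9>8, West: 7>3) and is removed.
Firm B's strategy Delta is strictly dominated by Gamma (North: 3>0, South: 9>6, East: 9>3, West: 7>6) and is removed.
Row East is eliminated: North beats it against every remaining column (Alpha: 3>2, Gamma: 9>7).
Among the remaining strategies, none is strictly dominated by another pure strategy of the same player, so the elimination stops.
Surviving strategies — Firm A: {North, South, West}; Firm B: {Alpha, Gamma}.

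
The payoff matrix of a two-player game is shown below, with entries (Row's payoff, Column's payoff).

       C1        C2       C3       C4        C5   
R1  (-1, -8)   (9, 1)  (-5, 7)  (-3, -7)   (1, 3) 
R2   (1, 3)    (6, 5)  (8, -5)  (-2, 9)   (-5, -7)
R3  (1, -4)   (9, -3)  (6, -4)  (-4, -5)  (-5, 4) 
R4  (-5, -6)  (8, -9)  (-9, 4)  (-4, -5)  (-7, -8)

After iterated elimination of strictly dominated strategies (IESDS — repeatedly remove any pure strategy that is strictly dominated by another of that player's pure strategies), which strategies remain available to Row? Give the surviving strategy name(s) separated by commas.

R1, R2, R3

For Row, R1 strictly dominates R4 on the remaining columns (C1: -1>-5, C2: 9>8, C3: -5>-9, C4: -3>-4, C5: 1>-7); eliminate R4.
Column C1 is eliminated: C2 beats it against every remaining row (R1: 1>-8, R2: 5>3, R3: -3>-4).
Among the remaining strategies, none is strictly dominated by another pure strategy of the same player, so the elimination stops.
Surviving strategies — Row: {R1, R2, R3}; Column: {C2, C3, C4, C5}.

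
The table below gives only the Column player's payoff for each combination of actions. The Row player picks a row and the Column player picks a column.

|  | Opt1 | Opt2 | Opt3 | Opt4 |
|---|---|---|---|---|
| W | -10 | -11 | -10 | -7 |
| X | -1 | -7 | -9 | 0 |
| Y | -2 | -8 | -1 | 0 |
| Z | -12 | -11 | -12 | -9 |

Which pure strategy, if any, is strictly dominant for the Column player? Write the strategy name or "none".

Opt4

Opt4 vs Opt1: W: -7>-10, X: 0>-1, Y: 0>-2, Z: -9>-12.
Opt4 vs Opt2: W: -7>-11, X: 0>-7, Y: 0>-8, Z: -9>-11.
Opt4 vs Opt3: W: -7>-10, X: 0>-9, Y: 0>-1, Z: -9>-12.
Opt4 strictly beats every other strategy against every opponent action, so it is strictly dominant.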